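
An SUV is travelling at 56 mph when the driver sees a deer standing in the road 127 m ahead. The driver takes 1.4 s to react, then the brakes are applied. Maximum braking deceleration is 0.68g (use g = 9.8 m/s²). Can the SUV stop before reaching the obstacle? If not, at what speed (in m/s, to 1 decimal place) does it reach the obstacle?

Yes — it stops about 44.9 m short of the obstacle, so it never reaches it

56 mph × 0.44704 = 25.0342 m/s.
a = 0.68 × 9.8 = 6.664 m/s².
Reaction distance = 25.0342 × 1.4 = 35.048 m.
Braking distance = v²/(2a) = 626.711 / 13.328 = 47.022 m.
Total stopping distance = 35.048 + 47.022 = 82.070 m, vs 127 m available — it stops with 127 − 82.070 = 44.930 m to spare.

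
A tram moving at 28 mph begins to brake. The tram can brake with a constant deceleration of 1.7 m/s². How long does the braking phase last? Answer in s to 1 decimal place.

Braking time ≈ 7.4 s

28 mph × 0.44704 = 12.5171 m/s.
Braking time = v/a = 12.5171 / 1.700 = 7.363 s.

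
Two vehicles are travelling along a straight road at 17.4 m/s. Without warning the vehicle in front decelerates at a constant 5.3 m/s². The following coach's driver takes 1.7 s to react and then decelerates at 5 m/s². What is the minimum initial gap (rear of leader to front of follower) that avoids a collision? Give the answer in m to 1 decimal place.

Minimum gap ≈ 31.3 m

Leader travels v²/(2a_L) = 302.760 / 10.600 = 28.562 m before stopping.
Follower covers v·t_r = 17.4000 × 1.7 = 29.580 m while reacting, then v²/(2a_F) = 302.760 / 10.000 = 30.276 m while braking, for a total of 29.580 + 30.276 = 59.856 m.
Since a_F ≤ a_L and the follower starts braking later, the follower is never slower than the leader, so the closest approach is when both have stopped.
Minimum gap = 59.856 − 28.562 = 31.294 m.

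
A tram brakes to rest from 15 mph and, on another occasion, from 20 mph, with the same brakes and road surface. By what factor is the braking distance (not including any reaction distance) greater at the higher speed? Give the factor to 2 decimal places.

Braking distance d = v²/(2a), so with a fixed, d ∝ v².
Factor = (20/15)² = 1.3333² = 1.7777.

Factor ≈ 1.78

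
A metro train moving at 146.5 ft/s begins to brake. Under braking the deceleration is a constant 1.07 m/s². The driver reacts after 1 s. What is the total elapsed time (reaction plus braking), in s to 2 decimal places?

146.5 ft/s × 0.3048 = 44.6532 m/s.
Braking time = v/a = 44.6532 / 1.070 = 41.732 s.
Total = 1 + 41.732 = 42.732 s.

Total time ≈ 42.73 s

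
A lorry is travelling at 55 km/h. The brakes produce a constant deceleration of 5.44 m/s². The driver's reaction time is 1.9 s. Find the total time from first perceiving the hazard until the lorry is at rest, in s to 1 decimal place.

Total time ≈ 4.7 s

55 km/h ÷ 3.6 = 15.2778 m/s.
Braking time = v/a = 15.2778 / 5.440 = 2.808 s.
Total = 1.9 + 2.808 = 4.708 s.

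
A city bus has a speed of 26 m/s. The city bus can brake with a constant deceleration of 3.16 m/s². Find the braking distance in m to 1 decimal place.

Braking distance = v²/(2a) = 26.0000² / (2 × 3.160) = 676.000 / 6.320 = 106.962 m.

Braking distance ≈ 107.0 m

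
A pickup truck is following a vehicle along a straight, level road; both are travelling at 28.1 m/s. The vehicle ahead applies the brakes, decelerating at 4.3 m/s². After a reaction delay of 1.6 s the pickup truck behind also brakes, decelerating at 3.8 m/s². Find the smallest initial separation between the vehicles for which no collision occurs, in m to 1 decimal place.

Minimum gap ≈ 57.0 m

Leader travels v²/(2a_L) = 789.610 / 8.600 = 91.815 m before stopping.
Follower covers v·t_r = 28.1000 × 1.6 = 44.960 m while reacting, then v²/(2a_F) = 789.610 / 7.600 = 103.896 m while braking, for a total of 44.960 + 103.896 = 148.856 m.
Since a_F ≤ a_L and the follower starts braking later, the follower is never slower than the leader, so the closest approach is when both have stopped.
Minimum gap = 148.856 − 91.815 = 57.041 m.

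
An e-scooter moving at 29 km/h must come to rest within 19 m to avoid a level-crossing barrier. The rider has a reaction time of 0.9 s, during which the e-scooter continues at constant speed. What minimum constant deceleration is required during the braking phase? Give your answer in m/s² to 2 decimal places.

29 km/h ÷ 3.6 = 8.0556 m/s.
Distance covered during reaction = 8.0556 × 0.9 = 7.250 m.
Distance available for braking: 19 − 7.250 = 11.750 m.
v² = 2a·d ⇒ a = v²/(2d) = 8.0556² / (2 × 11.750) = 64.893 / 23.500 = 2.7614 m/s².

Required deceleration ≈ 2.76 m/s²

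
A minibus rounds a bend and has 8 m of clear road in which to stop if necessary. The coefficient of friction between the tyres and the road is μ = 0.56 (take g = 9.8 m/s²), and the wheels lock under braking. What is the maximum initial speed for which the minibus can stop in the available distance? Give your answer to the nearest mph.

Maximum speed ≈ 21 mph

a = μg = 0.56 × 9.8 = 5.488 m/s².
v²/(2a) = d ⇒ v = √(2 × 5.488 × 8) = √87.81 = 9.3707 m/s.
9.3707 m/s ÷ 0.44704 = 20.962 mph.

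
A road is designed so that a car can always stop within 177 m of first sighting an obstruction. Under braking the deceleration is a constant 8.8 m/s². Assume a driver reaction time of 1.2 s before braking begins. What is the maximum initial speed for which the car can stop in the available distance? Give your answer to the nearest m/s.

Maximum speed ≈ 46 m/s

Stopping distance: v·t_r + v²/(2a) = 177 with t_r = 1.2 s and a = 8.800 m/s².
So v² + 21.120 v − 3115.20 = 0.
Positive root: v = −a·t_r + √((a·t_r)² + 2a·d) = −10.560 + √(111.514 + 3115.20) = 46.2442 m/s.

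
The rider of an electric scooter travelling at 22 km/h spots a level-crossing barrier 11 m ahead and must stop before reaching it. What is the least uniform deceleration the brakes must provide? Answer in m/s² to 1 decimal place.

Required deceleration ≈ 1.7 m/s²

22 km/h ÷ 3.6 = 6.1111 m/s.
v² = 2a·d ⇒ a = v²/(2d) = 6.1111² / (2 × 11.000) = 37.346 / 22.000 = 1.6975 m/s².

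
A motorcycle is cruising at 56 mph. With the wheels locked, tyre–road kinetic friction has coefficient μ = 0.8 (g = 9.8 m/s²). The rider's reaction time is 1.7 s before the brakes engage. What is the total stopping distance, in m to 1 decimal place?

56 mph × 0.44704 = 25.0342 m/s.
a = μg = 0.8 × 9.8 = 7.840 m/s².
Reaction distance = v·t_r = 25.0342 × 1.7 = 42.558 m.
Braking distance = v²/(2a) = 25.0342² / (2 × 7.840) = 626.711 / 15.680 = 39.969 m.
Total = 42.558 + 39.969 = 82.527 m.

Total stopping distance ≈ 82.5 m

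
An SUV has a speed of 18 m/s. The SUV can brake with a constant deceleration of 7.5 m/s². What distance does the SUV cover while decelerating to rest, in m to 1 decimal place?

Braking distance ≈ 21.6 m

Braking distance = v²/(2a) = 18.0000² / (2 × 7.500) = 324.000 / 15.000 = 21.600 m.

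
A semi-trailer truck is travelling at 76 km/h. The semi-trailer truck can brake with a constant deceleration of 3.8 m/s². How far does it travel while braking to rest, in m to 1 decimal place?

76 km/h ÷ 3.6 = 21.1111 m/s.
Braking distance = v²/(2a) = 21.1111² / (2 × 3.800) = 445.679 / 7.600 = 58.642 m.

Braking distance ≈ 58.6 m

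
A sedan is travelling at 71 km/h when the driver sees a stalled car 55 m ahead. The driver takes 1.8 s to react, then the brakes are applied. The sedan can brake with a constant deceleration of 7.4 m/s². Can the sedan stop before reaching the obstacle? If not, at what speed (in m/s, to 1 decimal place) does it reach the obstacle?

No — it strikes the obstacle at 10.0 m/s

71 km/h ÷ 3.6 = 19.7222 m/s.
Reaction distance = 19.7222 × 1.8 = 35.500 m.
Braking distance needed to stop: v²/(2a) = 388.965 / 14.800 = 26.281 m, so total needed = 35.500 + 26.281 = 61.781 m > 55 m — it cannot stop.
Distance remaining when braking begins: 55 − 35.500 = 19.500 m.
v² = v₀² − 2a·d = 388.965 − 2 × 7.400 × 19.500 = 100.365 m²/s².
v = √100.365 = 10.018 m/s.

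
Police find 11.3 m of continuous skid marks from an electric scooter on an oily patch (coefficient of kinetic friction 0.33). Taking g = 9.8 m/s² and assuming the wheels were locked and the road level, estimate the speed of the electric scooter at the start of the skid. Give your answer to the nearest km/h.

Deceleration a = μg = 0.33 × 9.8 = 3.234 m/s².
v = √(2a·d) = √(2 × 3.234 × 11.3) = √73.088 = 8.5492 m/s.
= 8.5492 × 3.6 = 30.777 km/h.

Initial speed ≈ 31 km/h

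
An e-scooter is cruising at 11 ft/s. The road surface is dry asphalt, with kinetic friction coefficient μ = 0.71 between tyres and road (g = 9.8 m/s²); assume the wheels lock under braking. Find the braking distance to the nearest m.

11 ft/s × 0.3048 = 3.3528 m/s.
a = μg = 0.71 × 9.8 = 6.958 m/s².
Braking distance = v²/(2a) = 3.3528² / (2 × 6.958) = 11.241 / 13.916 = 0.808 m.

Braking distance ≈ 1 m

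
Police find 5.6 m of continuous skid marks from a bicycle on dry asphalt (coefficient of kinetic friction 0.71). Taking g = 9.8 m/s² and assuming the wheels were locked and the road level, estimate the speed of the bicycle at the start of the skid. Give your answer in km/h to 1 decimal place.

Initial speed ≈ 31.8 km/h

Deceleration a = μg = 0.71 × 9.8 = 6.958 m/s².
v = √(2a·d) = √(2 × 6.958 × 5.6) = √77.930 = 8.8278 m/s.
= 8.8278 × 3.6 = 31.780 km/h.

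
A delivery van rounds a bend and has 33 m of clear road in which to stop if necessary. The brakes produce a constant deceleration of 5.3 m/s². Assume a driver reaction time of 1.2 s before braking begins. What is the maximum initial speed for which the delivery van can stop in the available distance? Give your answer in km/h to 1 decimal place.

Maximum speed ≈ 48.2 km/h

Stopping distance: v·t_r + v²/(2a) = 33 with t_r = 1.2 s and a = 5.300 m/s².
So v² + 12.720 v − 349.80 = 0.
Positive root: v = −a·t_r + √((a·t_r)² + 2a·d) = −6.360 + √(40.450 + 349.80) = 13.3947 m/s.
13.3947 m/s × 3.6 = 48.221 km/h.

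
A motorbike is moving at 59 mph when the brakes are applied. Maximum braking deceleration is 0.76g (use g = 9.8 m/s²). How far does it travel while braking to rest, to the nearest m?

59 mph × 0.44704 = 26.3754 m/s.
a = 0.76 × 9.8 = 7.448 m/s².
Braking distance = v²/(2a) = 26.3754² / (2 × 7.448) = 695.662 / 14.896 = 46.701 m.

Braking distance ≈ 47 m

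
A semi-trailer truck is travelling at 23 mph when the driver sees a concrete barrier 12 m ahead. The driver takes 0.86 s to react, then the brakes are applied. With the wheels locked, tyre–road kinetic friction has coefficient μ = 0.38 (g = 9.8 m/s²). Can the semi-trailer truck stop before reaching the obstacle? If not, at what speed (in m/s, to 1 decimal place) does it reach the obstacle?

No — it strikes the obstacle at 9.1 m/s

23 mph × 0.44704 = 10.2819 m/s.
a = μg = 0.38 × 9.8 = 3.724 m/s².
Reaction distance = 10.2819 × 0.86 = 8.842 m.
Braking distance needed to stop: v²/(2a) = 105.717 / 7.448 = 14.194 m, so total needed = 8.842 + 14.194 = 23.036 m > 12 m — it cannot stop.
Distance remaining when braking begins: 12 − 8.842 = 3.158 m.
v² = v₀² − 2a·d = 105.717 − 2 × 3.724 × 3.158 = 82.196 m²/s².
v = √82.196 = 9.066 m/s.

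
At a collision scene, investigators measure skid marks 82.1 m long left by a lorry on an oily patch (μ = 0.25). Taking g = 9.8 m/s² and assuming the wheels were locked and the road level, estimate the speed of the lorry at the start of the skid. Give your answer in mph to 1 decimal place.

Initial speed ≈ 44.9 mph

Deceleration a = μg = 0.25 × 9.8 = 2.450 m/s².
v = √(2a·d) = √(2 × 2.450 × 82.1) = √402.290 = 20.0572 m/s.
= 20.0572 ÷ 0.44704 = 44.867 mph.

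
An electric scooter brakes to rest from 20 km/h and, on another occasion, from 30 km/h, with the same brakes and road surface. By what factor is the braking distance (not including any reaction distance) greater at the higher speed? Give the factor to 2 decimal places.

Factor ≈ 2.25

Braking distance d = v²/(2a), so with a fixed, d ∝ v².
Factor = (30/20)² = 1.5000² = 2.2500.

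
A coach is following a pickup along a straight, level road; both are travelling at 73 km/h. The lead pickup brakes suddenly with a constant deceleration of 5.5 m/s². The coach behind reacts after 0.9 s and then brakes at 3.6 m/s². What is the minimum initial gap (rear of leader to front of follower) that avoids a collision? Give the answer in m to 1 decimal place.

73 km/h ÷ 3.6 = 20.2778 m/s.
Leader travels v²/(2a_L) = 411.189 / 11.000 = 37.381 m before stopping.
Follower covers v·t_r = 20.2778 × 0.9 = 18.250 m while reacting, then v²/(2a_F) = 411.189 / 7.200 = 57.110 m while braking, for a total of 18.250 + 57.110 = 75.360 m.
Since a_F ≤ a_L and the follower starts braking later, the follower is never slower than the leader, so the closest approach is when both have stopped.
Minimum gap = 75.360 − 37.381 = 37.979 m.

Minimum gap ≈ 38.0 m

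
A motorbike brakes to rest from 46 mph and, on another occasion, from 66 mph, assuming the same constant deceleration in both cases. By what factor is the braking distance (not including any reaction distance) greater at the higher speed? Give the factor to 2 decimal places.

Braking distance d = v²/(2a), so with a fixed, d ∝ v².
Factor = (66/46)² = 1.4348² = 2.0587.

Factor ≈ 2.06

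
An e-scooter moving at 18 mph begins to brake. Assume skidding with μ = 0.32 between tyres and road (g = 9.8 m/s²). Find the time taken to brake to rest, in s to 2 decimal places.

18 mph × 0.44704 = 8.0467 m/s.
a = μg = 0.32 × 9.8 = 3.136 m/s².
Braking time = v/a = 8.0467 / 3.136 = 2.566 s.

Braking time ≈ 2.57 s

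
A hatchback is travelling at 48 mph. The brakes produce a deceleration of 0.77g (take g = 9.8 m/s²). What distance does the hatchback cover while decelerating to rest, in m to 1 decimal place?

Braking distance ≈ 30.5 m

48 mph × 0.44704 = 21.4579 m/s.
a = 0.77 × 9.8 = 7.546 m/s².
Braking distance = v²/(2a) = 21.4579² / (2 × 7.546) = 460.441 / 15.092 = 30.509 m.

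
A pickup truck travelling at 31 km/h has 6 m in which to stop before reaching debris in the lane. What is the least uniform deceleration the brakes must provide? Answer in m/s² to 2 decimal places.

31 km/h ÷ 3.6 = 8.6111 m/s.
v² = 2a·d ⇒ a = v²/(2d) = 8.6111² / (2 × 6.000) = 74.151 / 12.000 = 6.1792 m/s².

Required deceleration ≈ 6.18 m/s²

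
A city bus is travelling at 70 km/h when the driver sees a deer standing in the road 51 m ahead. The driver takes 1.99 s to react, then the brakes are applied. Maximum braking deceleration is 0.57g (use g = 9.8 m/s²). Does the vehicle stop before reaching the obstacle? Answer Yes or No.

70 km/h ÷ 3.6 = 19.4444 m/s.
a = 0.57 × 9.8 = 5.586 m/s².
Reaction distance = 19.4444 × 1.99 = 38.694 m.
Braking distance = v²/(2a) = 378.085 / 11.172 = 33.842 m.
Total stopping distance = 38.694 + 33.842 = 72.536 m, vs 51 m available — it cannot stop in time and overshoots by 72.536 − 51 = 21.536 m.

No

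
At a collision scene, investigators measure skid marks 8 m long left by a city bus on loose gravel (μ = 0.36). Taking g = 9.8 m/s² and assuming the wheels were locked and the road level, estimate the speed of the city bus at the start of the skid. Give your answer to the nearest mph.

Deceleration a = μg = 0.36 × 9.8 = 3.528 m/s².
v = √(2a·d) = √(2 × 3.528 × 8) = √56.448 = 7.5132 m/s.
= 7.5132 ÷ 0.44704 = 16.807 mph.

Initial speed ≈ 17 mph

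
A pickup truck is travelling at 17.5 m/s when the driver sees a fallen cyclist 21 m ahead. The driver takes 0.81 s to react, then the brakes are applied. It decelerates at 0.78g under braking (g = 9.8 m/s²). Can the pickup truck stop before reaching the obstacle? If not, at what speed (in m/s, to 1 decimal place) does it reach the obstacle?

a = 0.78 × 9.8 = 7.644 m/s².
Reaction distance = 17.5000 × 0.81 = 14.175 m.
Braking distance needed to stop: v²/(2a) = 306.250 / 15.288 = 20.032 m, so total needed = 14.175 + 20.032 = 34.207 m > 21 m — it cannot stop.
Distance remaining when braking begins: 21 − 14.175 = 6.825 m.
v² = v₀² − 2a·d = 306.250 − 2 × 7.644 × 6.825 = 201.909 m²/s².
v = √201.909 = 14.209 m/s.

No — it strikes the obstacle at 14.2 m/s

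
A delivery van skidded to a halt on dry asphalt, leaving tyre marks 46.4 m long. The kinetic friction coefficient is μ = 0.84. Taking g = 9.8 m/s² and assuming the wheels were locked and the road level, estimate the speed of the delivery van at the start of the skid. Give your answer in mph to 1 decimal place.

Deceleration a = μg = 0.84 × 9.8 = 8.232 m/s².
v = √(2a·d) = √(2 × 8.232 × 46.4) = √763.930 = 27.6393 m/s.
= 27.6393 ÷ 0.44704 = 61.827 mph.

Initial speed ≈ 61.8 mph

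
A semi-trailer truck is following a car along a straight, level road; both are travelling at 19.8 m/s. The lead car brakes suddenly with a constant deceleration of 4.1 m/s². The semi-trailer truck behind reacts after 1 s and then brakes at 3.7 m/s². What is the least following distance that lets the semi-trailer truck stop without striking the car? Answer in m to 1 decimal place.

Leader travels v²/(2a_L) = 392.040 / 8.200 = 47.810 m before stopping.
Follower covers v·t_r = 19.8000 × 1 = 19.800 m while reacting, then v²/(2a_F) = 392.040 / 7.400 = 52.978 m while braking, for a total of 19.800 + 52.978 = 72.778 m.
Since a_F ≤ a_L and the follower starts braking later, the follower is never slower than the leader, so the closest approach is when both have stopped.
Minimum gap = 72.778 − 47.810 = 24.968 m.

Minimum gap ≈ 25.0 m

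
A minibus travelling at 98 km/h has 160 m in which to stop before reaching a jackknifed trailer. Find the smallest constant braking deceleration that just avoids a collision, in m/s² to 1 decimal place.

98 km/h ÷ 3.6 = 27.2222 m/s.
v² = 2a·d ⇒ a = v²/(2d) = 27.2222² / (2 × 160.000) = 741.048 / 320.000 = 2.3158 m/s².

Required deceleration ≈ 2.3 m/s²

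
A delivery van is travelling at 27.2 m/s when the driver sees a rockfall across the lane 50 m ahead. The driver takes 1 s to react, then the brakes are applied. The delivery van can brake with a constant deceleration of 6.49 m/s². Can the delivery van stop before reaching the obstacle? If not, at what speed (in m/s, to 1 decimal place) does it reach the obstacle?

Reaction distance = 27.2000 × 1 = 27.200 m.
Braking distance needed to stop: v²/(2a) = 739.840 / 12.980 = 56.998 m, so total needed = 27.200 + 56.998 = 84.198 m > 50 m — it cannot stop.
Distance remaining when braking begins: 50 − 27.200 = 22.800 m.
v² = v₀² − 2a·d = 739.840 − 2 × 6.490 × 22.800 = 443.896 m²/s².
v = √443.896 = 21.069 m/s.

No — it strikes the obstacle at 21.1 m/s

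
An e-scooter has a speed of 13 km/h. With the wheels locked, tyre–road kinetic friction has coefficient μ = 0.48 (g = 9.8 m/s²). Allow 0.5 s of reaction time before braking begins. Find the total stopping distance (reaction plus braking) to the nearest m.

13 km/h ÷ 3.6 = 3.6111 m/s.
a = μg = 0.48 × 9.8 = 4.704 m/s².
Reaction distance = v·t_r = 3.6111 × 0.5 = 1.806 m.
Braking distance = v²/(2a) = 3.6111² / (2 × 4.704) = 13.040 / 9.408 = 1.386 m.
Total = 1.806 + 1.386 = 3.192 m.

Total stopping distance ≈ 3 m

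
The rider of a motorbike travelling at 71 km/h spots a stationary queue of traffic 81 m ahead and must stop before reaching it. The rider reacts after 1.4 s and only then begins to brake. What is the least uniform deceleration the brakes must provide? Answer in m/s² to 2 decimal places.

Required deceleration ≈ 3.64 m/s²

71 km/h ÷ 3.6 = 19.7222 m/s.
Distance covered during reaction = 19.7222 × 1.4 = 27.611 m.
Distance available for braking: 81 − 27.611 = 53.389 m.
v² = 2a·d ⇒ a = v²/(2d) = 19.7222² / (2 × 53.389) = 388.965 / 106.778 = 3.6427 m/s².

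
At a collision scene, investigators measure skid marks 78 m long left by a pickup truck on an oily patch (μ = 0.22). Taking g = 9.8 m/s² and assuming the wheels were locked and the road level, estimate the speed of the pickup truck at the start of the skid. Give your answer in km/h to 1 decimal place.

Initial speed ≈ 66.0 km/h

Deceleration a = μg = 0.22 × 9.8 = 2.156 m/s².
v = √(2a·d) = √(2 × 2.156 × 78) = √336.336 = 18.3395 m/s.
= 18.3395 × 3.6 = 66.022 km/h.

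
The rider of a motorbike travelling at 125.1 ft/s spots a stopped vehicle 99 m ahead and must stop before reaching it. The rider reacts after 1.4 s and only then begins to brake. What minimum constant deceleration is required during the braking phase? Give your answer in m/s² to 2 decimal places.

125.1 ft/s × 0.3048 = 38.1305 m/s.
Distance covered during reaction = 38.1305 × 1.4 = 53.383 m.
Distance available for braking: 99 − 53.383 = 45.617 m.
v² = 2a·d ⇒ a = v²/(2d) = 38.1305² / (2 × 45.617) = 1453.935 / 91.234 = 15.9363 m/s².

Required deceleration ≈ 15.94 m/s²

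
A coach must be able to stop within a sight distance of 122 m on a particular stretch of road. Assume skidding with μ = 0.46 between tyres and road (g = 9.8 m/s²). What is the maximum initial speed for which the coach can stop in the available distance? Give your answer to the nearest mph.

Maximum speed ≈ 74 mph

a = μg = 0.46 × 9.8 = 4.508 m/s².
v²/(2a) = d ⇒ v = √(2 × 4.508 × 122) = √1099.95 = 33.1655 m/s.
33.1655 m/s ÷ 0.44704 = 74.189 mph.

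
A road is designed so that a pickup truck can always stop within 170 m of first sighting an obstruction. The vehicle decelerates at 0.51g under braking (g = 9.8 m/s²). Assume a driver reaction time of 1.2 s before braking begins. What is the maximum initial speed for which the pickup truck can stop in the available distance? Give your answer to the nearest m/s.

a = 0.51 × 9.8 = 4.998 m/s².
Stopping distance: v·t_r + v²/(2a) = 170 with t_r = 1.2 s and a = 4.998 m/s².
So v² + 11.995 v − 1699.32 = 0.
Positive root: v = −a·t_r + √((a·t_r)² + 2a·d) = −5.998 + √(35.976 + 1699.32) = 35.6589 m/s.

Maximum speed ≈ 36 m/s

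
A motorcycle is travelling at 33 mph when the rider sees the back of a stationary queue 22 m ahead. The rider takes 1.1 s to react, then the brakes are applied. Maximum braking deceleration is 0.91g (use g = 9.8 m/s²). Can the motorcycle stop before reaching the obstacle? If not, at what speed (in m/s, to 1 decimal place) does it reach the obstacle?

No — it strikes the obstacle at 10.7 m/s

33 mph × 0.44704 = 14.7523 m/s.
a = 0.91 × 9.8 = 8.918 m/s².
Reaction distance = 14.7523 × 1.1 = 16.228 m.
Braking distance needed to stop: v²/(2a) = 217.630 / 17.836 = 12.202 m, so total needed = 16.228 + 12.202 = 28.430 m > 22 m — it cannot stop.
Distance remaining when braking begins: 22 − 16.228 = 5.772 m.
v² = v₀² − 2a·d = 217.630 − 2 × 8.918 × 5.772 = 114.681 m²/s².
v = √114.681 = 10.709 m/s.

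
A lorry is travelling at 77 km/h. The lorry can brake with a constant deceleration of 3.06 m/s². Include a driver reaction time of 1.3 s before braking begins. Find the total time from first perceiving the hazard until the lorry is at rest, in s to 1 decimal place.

77 km/h ÷ 3.6 = 21.3889 m/s.
Braking time = v/a = 21.3889 / 3.060 = 6.990 s.
Total = 1.3 + 6.990 = 8.290 s.

Total time ≈ 8.3 s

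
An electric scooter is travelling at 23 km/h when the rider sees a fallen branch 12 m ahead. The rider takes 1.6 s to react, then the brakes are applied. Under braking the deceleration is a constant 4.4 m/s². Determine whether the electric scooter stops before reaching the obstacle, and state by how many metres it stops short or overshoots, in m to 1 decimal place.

23 km/h ÷ 3.6 = 6.3889 m/s.
Reaction distance = 6.3889 × 1.6 = 10.222 m.
Braking distance = v²/(2a) = 40.818 / 8.800 = 4.638 m.
Total stopping distance = 10.222 + 4.638 = 14.860 m, vs 12 m available — it cannot stop in time and overshoots by 14.860 − 12 = 2.860 m.

No — it overshoots by 2.9 m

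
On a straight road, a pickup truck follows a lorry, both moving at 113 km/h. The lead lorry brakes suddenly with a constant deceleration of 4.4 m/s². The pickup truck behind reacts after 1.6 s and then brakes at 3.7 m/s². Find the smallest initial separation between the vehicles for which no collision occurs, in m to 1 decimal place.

113 km/h ÷ 3.6 = 31.3889 m/s.
Leader travels v²/(2a_L) = 985.263 / 8.800 = 111.962 m before stopping.
Follower covers v·t_r = 31.3889 × 1.6 = 50.222 m while reacting, then v²/(2a_F) = 985.263 / 7.400 = 133.144 m while braking, for a total of 50.222 + 133.144 = 183.366 m.
Since a_F ≤ a_L and the follower starts braking later, the follower is never slower than the leader, so the closest approach is when both have stopped.
Minimum gap = 183.366 − 111.962 = 71.404 m.

Minimum gap ≈ 71.4 m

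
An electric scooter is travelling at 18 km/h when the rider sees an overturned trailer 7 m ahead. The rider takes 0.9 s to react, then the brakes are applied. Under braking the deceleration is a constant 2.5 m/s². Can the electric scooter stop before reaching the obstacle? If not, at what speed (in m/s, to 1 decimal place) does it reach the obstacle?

18 km/h ÷ 3.6 = 5.0000 m/s.
Reaction distance = 5.0000 × 0.9 = 4.500 m.
Braking distance needed to stop: v²/(2a) = 25.000 / 5.000 = 5.000 m, so total needed = 4.500 + 5.000 = 9.500 m > 7 m — it cannot stop.
Distance remaining when braking begins: 7 − 4.500 = 2.500 m.
v² = v₀² − 2a·d = 25.000 − 2 × 2.500 × 2.500 = 12.500 m²/s².
v = √12.500 = 3.536 m/s.

No — it strikes the obstacle at 3.5 m/s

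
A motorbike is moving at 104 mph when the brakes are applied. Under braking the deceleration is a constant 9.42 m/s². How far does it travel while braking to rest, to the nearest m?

104 mph × 0.44704 = 46.4922 m/s.
Braking distance = v²/(2a) = 46.4922² / (2 × 9.420) = 2161.525 / 18.840 = 114.731 m.

Braking distance ≈ 115 m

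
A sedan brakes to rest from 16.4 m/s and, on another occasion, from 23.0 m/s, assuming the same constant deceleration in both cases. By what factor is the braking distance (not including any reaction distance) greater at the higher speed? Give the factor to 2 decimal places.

Braking distance d = v²/(2a), so with a fixed, d ∝ v².
Factor = (23.0/16.4)² = 1.4024² = 1.9667.

Factor ≈ 1.97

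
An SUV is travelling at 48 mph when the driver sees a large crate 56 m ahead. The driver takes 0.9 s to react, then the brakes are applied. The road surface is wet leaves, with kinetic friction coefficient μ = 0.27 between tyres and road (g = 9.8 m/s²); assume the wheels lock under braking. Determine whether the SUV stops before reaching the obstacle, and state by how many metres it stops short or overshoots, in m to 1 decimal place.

No — it overshoots by 50.3 m

48 mph × 0.44704 = 21.4579 m/s.
a = μg = 0.27 × 9.8 = 2.646 m/s².
Reaction distance = 21.4579 × 0.9 = 19.312 m.
Braking distance = v²/(2a) = 460.441 / 5.292 = 87.007 m.
Total stopping distance = 19.312 + 87.007 = 106.319 m, vs 56 m available — it cannot stop in time and overshoots by 106.319 − 56 = 50.319 m.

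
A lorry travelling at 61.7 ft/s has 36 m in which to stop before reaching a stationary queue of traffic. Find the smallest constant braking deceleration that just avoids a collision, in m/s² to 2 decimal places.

61.7 ft/s × 0.3048 = 18.8062 m/s.
v² = 2a·d ⇒ a = v²/(2d) = 18.8062² / (2 × 36.000) = 353.673 / 72.000 = 4.9121 m/s².

Required deceleration ≈ 4.91 m/s²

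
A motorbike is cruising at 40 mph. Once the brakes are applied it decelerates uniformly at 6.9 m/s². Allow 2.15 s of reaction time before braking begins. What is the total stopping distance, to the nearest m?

Total stopping distance ≈ 62 m

40 mph × 0.44704 = 17.8816 m/s.
Reaction distance = v·t_r = 17.8816 × 2.15 = 38.445 m.
Braking distance = v²/(2a) = 17.8816² / (2 × 6.900) = 319.752 / 13.800 = 23.170 m.
Total = 38.445 + 23.170 = 61.615 m.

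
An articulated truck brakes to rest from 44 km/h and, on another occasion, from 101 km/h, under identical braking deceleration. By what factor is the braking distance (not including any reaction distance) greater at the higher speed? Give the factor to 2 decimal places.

Factor ≈ 5.27

Braking distance d = v²/(2a), so with a fixed, d ∝ v².
Factor = (101/44)² = 2.2955² = 5.2693.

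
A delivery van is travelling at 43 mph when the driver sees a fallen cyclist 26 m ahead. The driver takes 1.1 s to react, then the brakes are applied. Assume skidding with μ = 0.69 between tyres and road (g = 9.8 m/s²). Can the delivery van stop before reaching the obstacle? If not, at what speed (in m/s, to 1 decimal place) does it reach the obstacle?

43 mph × 0.44704 = 19.2227 m/s.
a = μg = 0.69 × 9.8 = 6.762 m/s².
Reaction distance = 19.2227 × 1.1 = 21.145 m.
Braking distance needed to stop: v²/(2a) = 369.512 / 13.524 = 27.323 m, so total needed = 21.145 + 27.323 = 48.468 m > 26 m — it cannot stop.
Distance remaining when braking begins: 26 − 21.145 = 4.855 m.
v² = v₀² − 2a·d = 369.512 − 2 × 6.762 × 4.855 = 303.853 m²/s².
v = √303.853 = 17.431 m/s.

No — it strikes the obstacle at 17.4 m/s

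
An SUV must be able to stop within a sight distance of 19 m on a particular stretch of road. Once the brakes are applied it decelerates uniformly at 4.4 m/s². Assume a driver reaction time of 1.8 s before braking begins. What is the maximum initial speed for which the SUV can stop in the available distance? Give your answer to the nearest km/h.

Maximum speed ≈ 26 km/h

Stopping distance: v·t_r + v²/(2a) = 19 with t_r = 1.8 s and a = 4.400 m/s².
So v² + 15.840 v − 167.20 = 0.
Positive root: v = −a·t_r + √((a·t_r)² + 2a·d) = −7.920 + √(62.726 + 167.20) = 7.2433 m/s.
7.2433 m/s × 3.6 = 26.076 km/h.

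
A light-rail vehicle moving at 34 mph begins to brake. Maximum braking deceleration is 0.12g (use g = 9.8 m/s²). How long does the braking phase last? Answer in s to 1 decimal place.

34 mph × 0.44704 = 15.1994 m/s.
a = 0.12 × 9.8 = 1.176 m/s².
Braking time = v/a = 15.1994 / 1.176 = 12.925 s.

Braking time ≈ 12.9 s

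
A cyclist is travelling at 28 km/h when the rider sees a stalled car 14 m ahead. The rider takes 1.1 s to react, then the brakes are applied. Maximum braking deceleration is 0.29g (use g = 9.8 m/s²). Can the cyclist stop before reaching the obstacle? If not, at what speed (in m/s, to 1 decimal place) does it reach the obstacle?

28 km/h ÷ 3.6 = 7.7778 m/s.
a = 0.29 × 9.8 = 2.842 m/s².
Reaction distance = 7.7778 × 1.1 = 8.556 m.
Braking distance needed to stop: v²/(2a) = 60.494 / 5.684 = 10.643 m, so total needed = 8.556 + 10.643 = 19.199 m > 14 m — it cannot stop.
Distance remaining when braking begins: 14 − 8.556 = 5.444 m.
v² = v₀² − 2a·d = 60.494 − 2 × 2.842 × 5.444 = 29.550 m²/s².
v = √29.550 = 5.436 m/s.

No — it strikes the obstacle at 5.4 m/s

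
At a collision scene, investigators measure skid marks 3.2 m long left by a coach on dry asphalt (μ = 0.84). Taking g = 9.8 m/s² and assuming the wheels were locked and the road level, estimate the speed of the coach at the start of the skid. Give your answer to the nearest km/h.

Initial speed ≈ 26 km/h

Deceleration a = μg = 0.84 × 9.8 = 8.232 m/s².
v = √(2a·d) = √(2 × 8.232 × 3.2) = √52.685 = 7.2584 m/s.
= 7.2584 × 3.6 = 26.130 km/h.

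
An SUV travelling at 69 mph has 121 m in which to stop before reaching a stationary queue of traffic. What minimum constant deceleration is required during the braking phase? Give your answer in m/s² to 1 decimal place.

Required deceleration ≈ 3.9 m/s²

69 mph × 0.44704 = 30.8458 m/s.
v² = 2a·d ⇒ a = v²/(2d) = 30.8458² / (2 × 121.000) = 951.463 / 242.000 = 3.9317 m/s².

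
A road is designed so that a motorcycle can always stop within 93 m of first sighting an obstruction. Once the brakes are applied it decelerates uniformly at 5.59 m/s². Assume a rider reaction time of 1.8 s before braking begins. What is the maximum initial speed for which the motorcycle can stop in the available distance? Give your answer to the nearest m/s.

Stopping distance: v·t_r + v²/(2a) = 93 with t_r = 1.8 s and a = 5.590 m/s².
So v² + 20.124 v − 1039.74 = 0.
Positive root: v = −a·t_r + √((a·t_r)² + 2a·d) = −10.062 + √(101.244 + 1039.74) = 23.7165 m/s.

Maximum speed ≈ 24 m/s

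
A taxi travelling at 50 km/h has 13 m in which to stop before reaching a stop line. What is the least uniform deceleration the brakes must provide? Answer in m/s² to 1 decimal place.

50 km/h ÷ 3.6 = 13.8889 m/s.
v² = 2a·d ⇒ a = v²/(2d) = 13.8889² / (2 × 13.000) = 192.902 / 26.000 = 7.4193 m/s².

Required deceleration ≈ 7.4 m/s²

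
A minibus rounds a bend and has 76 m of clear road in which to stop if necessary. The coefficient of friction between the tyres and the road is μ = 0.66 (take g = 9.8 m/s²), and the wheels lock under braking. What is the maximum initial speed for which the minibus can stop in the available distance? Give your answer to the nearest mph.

a = μg = 0.66 × 9.8 = 6.468 m/s².
v²/(2a) = d ⇒ v = √(2 × 6.468 × 76) = √983.14 = 31.3551 m/s.
31.3551 m/s ÷ 0.44704 = 70.139 mph.

Maximum speed ≈ 70 mph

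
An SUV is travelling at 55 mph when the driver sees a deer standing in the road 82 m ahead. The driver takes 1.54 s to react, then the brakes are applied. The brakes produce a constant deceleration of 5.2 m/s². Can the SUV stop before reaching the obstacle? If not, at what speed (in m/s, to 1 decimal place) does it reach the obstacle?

55 mph × 0.44704 = 24.5872 m/s.
Reaction distance = 24.5872 × 1.54 = 37.864 m.
Braking distance needed to stop: v²/(2a) = 604.530 / 10.400 = 58.128 m, so total needed = 37.864 + 58.128 = 95.992 m > 82 m — it cannot stop.
Distance remaining when braking begins: 82 − 37.864 = 44.136 m.
v² = v₀² − 2a·d = 604.530 − 2 × 5.200 × 44.136 = 145.516 m²/s².
v = √145.516 = 12.063 m/s.

No — it strikes the obstacle at 12.1 m/s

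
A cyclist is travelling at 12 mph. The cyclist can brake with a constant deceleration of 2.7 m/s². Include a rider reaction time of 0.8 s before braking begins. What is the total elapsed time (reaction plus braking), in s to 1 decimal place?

12 mph × 0.44704 = 5.3645 m/s.
Braking time = v/a = 5.3645 / 2.700 = 1.987 s.
Total = 0.8 + 1.987 = 2.787 s.

Total time ≈ 2.8 s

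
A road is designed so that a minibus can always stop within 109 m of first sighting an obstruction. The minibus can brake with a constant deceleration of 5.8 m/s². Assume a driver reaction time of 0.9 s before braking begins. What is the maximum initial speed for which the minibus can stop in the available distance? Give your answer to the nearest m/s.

Maximum speed ≈ 31 m/s

Stopping distance: v·t_r + v²/(2a) = 109 with t_r = 0.9 s and a = 5.800 m/s².
So v² + 10.440 v − 1264.40 = 0.
Positive root: v = −a·t_r + √((a·t_r)² + 2a·d) = −5.220 + √(27.248 + 1264.40) = 30.7195 m/s.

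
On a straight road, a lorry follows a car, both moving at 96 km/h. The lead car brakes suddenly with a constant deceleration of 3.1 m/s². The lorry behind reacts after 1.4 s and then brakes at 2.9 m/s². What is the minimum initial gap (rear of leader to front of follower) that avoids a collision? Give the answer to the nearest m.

Minimum gap ≈ 45 m

96 km/h ÷ 3.6 = 26.6667 m/s.
Leader travels v²/(2a_L) = 711.113 / 6.200 = 114.696 m before stopping.
Follower covers v·t_r = 26.6667 × 1.4 = 37.333 m while reacting, then v²/(2a_F) = 711.113 / 5.800 = 122.606 m while braking, for a total of 37.333 + 122.606 = 159.939 m.
Since a_F ≤ a_L and the follower starts braking later, the follower is never slower than the leader, so the closest approach is when both have stopped.
Minimum gap = 159.939 − 114.696 = 45.243 m.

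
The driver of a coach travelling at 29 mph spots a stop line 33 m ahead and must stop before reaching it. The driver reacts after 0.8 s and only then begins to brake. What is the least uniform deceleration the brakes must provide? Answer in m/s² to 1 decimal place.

Required deceleration ≈ 3.7 m/s²

29 mph × 0.44704 = 12.9642 m/s.
Distance covered during reaction = 12.9642 × 0.8 = 10.371 m.
Distance available for braking: 33 − 10.371 = 22.629 m.
v² = 2a·d ⇒ a = v²/(2d) = 12.9642² / (2 × 22.629) = 168.070 / 45.258 = 3.7136 m/s².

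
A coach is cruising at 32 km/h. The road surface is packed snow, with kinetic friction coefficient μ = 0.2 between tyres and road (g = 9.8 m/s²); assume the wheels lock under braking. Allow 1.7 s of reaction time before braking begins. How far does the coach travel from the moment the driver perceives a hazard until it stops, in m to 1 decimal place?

32 km/h ÷ 3.6 = 8.8889 m/s.
a = μg = 0.2 × 9.8 = 1.960 m/s².
Reaction distance = v·t_r = 8.8889 × 1.7 = 15.111 m.
Braking distance = v²/(2a) = 8.8889² / (2 × 1.960) = 79.013 / 3.920 = 20.156 m.
Total = 15.111 + 20.156 = 35.267 m.

Total stopping distance ≈ 35.3 m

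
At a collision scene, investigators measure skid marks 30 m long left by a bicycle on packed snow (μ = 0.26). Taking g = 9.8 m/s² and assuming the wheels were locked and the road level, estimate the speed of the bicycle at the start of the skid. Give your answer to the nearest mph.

Initial speed ≈ 28 mph

Deceleration a = μg = 0.26 × 9.8 = 2.548 m/s².
v = √(2a·d) = √(2 × 2.548 × 30) = √152.880 = 12.3645 m/s.
= 12.3645 ÷ 0.44704 = 27.659 mph.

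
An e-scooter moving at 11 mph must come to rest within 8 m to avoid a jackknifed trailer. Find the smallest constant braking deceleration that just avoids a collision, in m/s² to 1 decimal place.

Required deceleration ≈ 1.5 m/s²

11 mph × 0.44704 = 4.9174 m/s.
v² = 2a·d ⇒ a = v²/(2d) = 4.9174² / (2 × 8.000) = 24.181 / 16.000 = 1.5113 m/s².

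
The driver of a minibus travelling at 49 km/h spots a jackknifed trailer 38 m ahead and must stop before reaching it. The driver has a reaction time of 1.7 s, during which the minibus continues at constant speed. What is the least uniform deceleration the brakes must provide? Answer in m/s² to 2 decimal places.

49 km/h ÷ 3.6 = 13.6111 m/s.
Distance covered during reaction = 13.6111 × 1.7 = 23.139 m.
Distance available for braking: 38 − 23.139 = 14.861 m.
v² = 2a·d ⇒ a = v²/(2d) = 13.6111² / (2 × 14.861) = 185.262 / 29.722 = 6.2332 m/s².

Required deceleration ≈ 6.23 m/s²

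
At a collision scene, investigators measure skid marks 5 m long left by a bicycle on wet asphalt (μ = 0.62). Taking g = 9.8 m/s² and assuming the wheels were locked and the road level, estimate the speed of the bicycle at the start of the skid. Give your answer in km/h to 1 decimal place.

Deceleration a = μg = 0.62 × 9.8 = 6.076 m/s².
v = √(2a·d) = √(2 × 6.076 × 5) = √60.760 = 7.7949 m/s.
= 7.7949 × 3.6 = 28.062 km/h.

Initial speed ≈ 28.1 km/h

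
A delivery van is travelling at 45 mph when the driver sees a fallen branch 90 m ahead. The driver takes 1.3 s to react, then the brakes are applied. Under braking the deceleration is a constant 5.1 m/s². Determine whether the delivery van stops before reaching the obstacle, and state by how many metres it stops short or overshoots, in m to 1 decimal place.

Yes — it stops 24.2 m short of the obstacle

45 mph × 0.44704 = 20.1168 m/s.
Reaction distance = 20.1168 × 1.3 = 26.152 m.
Braking distance = v²/(2a) = 404.686 / 10.200 = 39.675 m.
Total stopping distance = 26.152 + 39.675 = 65.827 m, vs 90 m available — it stops with 90 − 65.827 = 24.173 m to spare.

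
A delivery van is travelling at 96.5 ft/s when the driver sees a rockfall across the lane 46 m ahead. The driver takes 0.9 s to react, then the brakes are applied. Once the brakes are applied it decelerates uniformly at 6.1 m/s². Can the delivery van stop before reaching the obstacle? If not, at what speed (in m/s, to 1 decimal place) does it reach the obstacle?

No — it strikes the obstacle at 25.0 m/s

96.5 ft/s × 0.3048 = 29.4132 m/s.
Reaction distance = 29.4132 × 0.9 = 26.472 m.
Braking distance needed to stop: v²/(2a) = 865.136 / 12.200 = 70.913 m, so total needed = 26.472 + 70.913 = 97.385 m > 46 m — it cannot stop.
Distance remaining when braking begins: 46 − 26.472 = 19.528 m.
v² = v₀² − 2a·d = 865.136 − 2 × 6.100 × 19.528 = 626.894 m²/s².
v = √626.894 = 25.038 m/s.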